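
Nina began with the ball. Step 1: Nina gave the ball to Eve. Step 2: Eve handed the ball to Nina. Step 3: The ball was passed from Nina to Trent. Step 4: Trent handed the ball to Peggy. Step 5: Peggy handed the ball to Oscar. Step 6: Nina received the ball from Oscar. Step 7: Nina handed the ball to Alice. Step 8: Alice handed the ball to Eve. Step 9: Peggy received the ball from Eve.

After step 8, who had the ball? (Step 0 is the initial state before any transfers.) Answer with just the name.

Answer: Eve

Derivation:
Tracking the ball holder through step 8:
After step 0 (start): Nina
After step 1: Eve
After step 2: Nina
After step 3: Trent
After step 4: Peggy
After step 5: Oscar
After step 6: Nina
After step 7: Alice
After step 8: Eve

At step 8, the holder is Eve.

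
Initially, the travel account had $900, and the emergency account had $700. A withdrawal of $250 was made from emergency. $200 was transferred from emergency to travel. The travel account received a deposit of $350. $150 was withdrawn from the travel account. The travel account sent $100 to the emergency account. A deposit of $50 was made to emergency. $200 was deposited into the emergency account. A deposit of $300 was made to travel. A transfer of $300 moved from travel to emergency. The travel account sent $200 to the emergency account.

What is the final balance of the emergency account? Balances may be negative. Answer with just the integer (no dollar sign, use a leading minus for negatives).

Tracking account balances step by step:
Start: travel=900, emergency=700
Event 1 (withdraw 250 from emergency): emergency: 700 - 250 = 450. Balances: travel=900, emergency=450
Event 2 (transfer 200 emergency -> travel): emergency: 450 - 200 = 250, travel: 900 + 200 = 1100. Balances: travel=1100, emergency=250
Event 3 (deposit 350 to travel): travel: 1100 + 350 = 1450. Balances: travel=1450, emergency=250
Event 4 (withdraw 150 from travel): travel: 1450 - 150 = 1300. Balances: travel=1300, emergency=250
Event 5 (transfer 100 travel -> emergency): travel: 1300 - 100 = 1200, emergency: 250 + 100 = 350. Balances: travel=1200, emergency=350
Event 6 (deposit 50 to emergency): emergency: 350 + 50 = 400. Balances: travel=1200, emergency=400
Event 7 (deposit 200 to emergency): emergency: 400 + 200 = 600. Balances: travel=1200, emergency=600
Event 8 (deposit 300 to travel): travel: 1200 + 300 = 1500. Balances: travel=1500, emergency=600
Event 9 (transfer 300 travel -> emergency): travel: 1500 - 300 = 1200, emergency: 600 + 300 = 900. Balances: travel=1200, emergency=900
Event 10 (transfer 200 travel -> emergency): travel: 1200 - 200 = 1000, emergency: 900 + 200 = 1100. Balances: travel=1000, emergency=1100

Final balance of emergency: 1100

Answer: 1100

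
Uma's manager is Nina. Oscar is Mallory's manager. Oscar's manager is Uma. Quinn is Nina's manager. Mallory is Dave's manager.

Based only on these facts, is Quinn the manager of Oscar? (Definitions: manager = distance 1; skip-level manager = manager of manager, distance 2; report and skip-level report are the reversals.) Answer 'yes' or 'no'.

Reconstructing the manager chain from the given facts:
  Quinn -> Nina -> Uma -> Oscar -> Mallory -> Dave
(each arrow means 'manager of the next')
Positions in the chain (0 = top):
  position of Quinn: 0
  position of Nina: 1
  position of Uma: 2
  position of Oscar: 3
  position of Mallory: 4
  position of Dave: 5

Quinn is at position 0, Oscar is at position 3; signed distance (j - i) = 3.
'manager' requires j - i = 1. Actual distance is 3, so the relation does NOT hold.

Answer: no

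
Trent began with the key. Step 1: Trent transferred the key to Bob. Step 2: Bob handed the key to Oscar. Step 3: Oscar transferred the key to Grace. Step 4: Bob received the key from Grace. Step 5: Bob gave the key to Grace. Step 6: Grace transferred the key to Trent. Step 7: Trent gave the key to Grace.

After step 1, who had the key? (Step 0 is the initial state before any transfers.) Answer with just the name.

Tracking the key holder through step 1:
After step 0 (start): Trent
After step 1: Bob

At step 1, the holder is Bob.

Answer: Bob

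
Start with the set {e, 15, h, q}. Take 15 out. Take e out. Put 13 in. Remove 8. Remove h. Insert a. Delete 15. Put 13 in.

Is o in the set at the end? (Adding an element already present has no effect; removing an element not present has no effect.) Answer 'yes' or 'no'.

Tracking the set through each operation:
Start: {15, e, h, q}
Event 1 (remove 15): removed. Set: {e, h, q}
Event 2 (remove e): removed. Set: {h, q}
Event 3 (add 13): added. Set: {13, h, q}
Event 4 (remove 8): not present, no change. Set: {13, h, q}
Event 5 (remove h): removed. Set: {13, q}
Event 6 (add a): added. Set: {13, a, q}
Event 7 (remove 15): not present, no change. Set: {13, a, q}
Event 8 (add 13): already present, no change. Set: {13, a, q}

Final set: {13, a, q} (size 3)
o is NOT in the final set.

Answer: no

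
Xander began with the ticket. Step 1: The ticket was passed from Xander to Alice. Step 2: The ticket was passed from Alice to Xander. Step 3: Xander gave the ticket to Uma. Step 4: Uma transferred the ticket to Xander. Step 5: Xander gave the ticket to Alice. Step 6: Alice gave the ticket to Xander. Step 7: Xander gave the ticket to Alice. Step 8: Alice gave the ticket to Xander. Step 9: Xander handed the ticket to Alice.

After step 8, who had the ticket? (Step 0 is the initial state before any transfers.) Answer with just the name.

Answer: Xander

Derivation:
Tracking the ticket holder through step 8:
After step 0 (start): Xander
After step 1: Alice
After step 2: Xander
After step 3: Uma
After step 4: Xander
After step 5: Alice
After step 6: Xander
After step 7: Alice
After step 8: Xander

At step 8, the holder is Xander.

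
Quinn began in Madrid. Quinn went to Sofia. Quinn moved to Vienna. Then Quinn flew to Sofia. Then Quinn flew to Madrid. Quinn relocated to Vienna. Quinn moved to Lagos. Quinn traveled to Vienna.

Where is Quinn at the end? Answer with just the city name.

Tracking Quinn's location:
Start: Quinn is in Madrid.
After move 1: Madrid -> Sofia. Quinn is in Sofia.
After move 2: Sofia -> Vienna. Quinn is in Vienna.
After move 3: Vienna -> Sofia. Quinn is in Sofia.
After move 4: Sofia -> Madrid. Quinn is in Madrid.
After move 5: Madrid -> Vienna. Quinn is in Vienna.
After move 6: Vienna -> Lagos. Quinn is in Lagos.
After move 7: Lagos -> Vienna. Quinn is in Vienna.

Answer: Vienna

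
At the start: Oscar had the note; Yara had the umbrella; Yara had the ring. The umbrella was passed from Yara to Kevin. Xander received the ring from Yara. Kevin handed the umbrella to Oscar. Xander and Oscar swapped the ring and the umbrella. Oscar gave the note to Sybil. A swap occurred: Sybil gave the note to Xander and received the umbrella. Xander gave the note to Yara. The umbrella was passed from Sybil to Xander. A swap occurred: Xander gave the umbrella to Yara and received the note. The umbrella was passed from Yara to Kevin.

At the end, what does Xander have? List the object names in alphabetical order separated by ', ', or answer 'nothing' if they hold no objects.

Tracking all object holders:
Start: note:Oscar, umbrella:Yara, ring:Yara
Event 1 (give umbrella: Yara -> Kevin). State: note:Oscar, umbrella:Kevin, ring:Yara
Event 2 (give ring: Yara -> Xander). State: note:Oscar, umbrella:Kevin, ring:Xander
Event 3 (give umbrella: Kevin -> Oscar). State: note:Oscar, umbrella:Oscar, ring:Xander
Event 4 (swap ring<->umbrella: now ring:Oscar, umbrella:Xander). State: note:Oscar, umbrella:Xander, ring:Oscar
Event 5 (give note: Oscar -> Sybil). State: note:Sybil, umbrella:Xander, ring:Oscar
Event 6 (swap note<->umbrella: now note:Xander, umbrella:Sybil). State: note:Xander, umbrella:Sybil, ring:Oscar
Event 7 (give note: Xander -> Yara). State: note:Yara, umbrella:Sybil, ring:Oscar
Event 8 (give umbrella: Sybil -> Xander). State: note:Yara, umbrella:Xander, ring:Oscar
Event 9 (swap umbrella<->note: now umbrella:Yara, note:Xander). State: note:Xander, umbrella:Yara, ring:Oscar
Event 10 (give umbrella: Yara -> Kevin). State: note:Xander, umbrella:Kevin, ring:Oscar

Final state: note:Xander, umbrella:Kevin, ring:Oscar
Xander holds: note.

Answer: note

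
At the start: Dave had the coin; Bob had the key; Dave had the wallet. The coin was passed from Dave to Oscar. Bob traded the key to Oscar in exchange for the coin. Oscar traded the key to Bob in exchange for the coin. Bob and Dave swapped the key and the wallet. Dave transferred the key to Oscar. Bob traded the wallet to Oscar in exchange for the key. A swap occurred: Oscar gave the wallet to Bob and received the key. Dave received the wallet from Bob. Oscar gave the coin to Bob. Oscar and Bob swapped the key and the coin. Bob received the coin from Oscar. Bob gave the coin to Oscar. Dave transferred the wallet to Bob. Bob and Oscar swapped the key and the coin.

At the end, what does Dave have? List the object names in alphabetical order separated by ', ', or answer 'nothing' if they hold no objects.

Answer: nothing

Derivation:
Tracking all object holders:
Start: coin:Dave, key:Bob, wallet:Dave
Event 1 (give coin: Dave -> Oscar). State: coin:Oscar, key:Bob, wallet:Dave
Event 2 (swap key<->coin: now key:Oscar, coin:Bob). State: coin:Bob, key:Oscar, wallet:Dave
Event 3 (swap key<->coin: now key:Bob, coin:Oscar). State: coin:Oscar, key:Bob, wallet:Dave
Event 4 (swap key<->wallet: now key:Dave, wallet:Bob). State: coin:Oscar, key:Dave, wallet:Bob
Event 5 (give key: Dave -> Oscar). State: coin:Oscar, key:Oscar, wallet:Bob
Event 6 (swap wallet<->key: now wallet:Oscar, key:Bob). State: coin:Oscar, key:Bob, wallet:Oscar
Event 7 (swap wallet<->key: now wallet:Bob, key:Oscar). State: coin:Oscar, key:Oscar, wallet:Bob
Event 8 (give wallet: Bob -> Dave). State: coin:Oscar, key:Oscar, wallet:Dave
Event 9 (give coin: Oscar -> Bob). State: coin:Bob, key:Oscar, wallet:Dave
Event 10 (swap key<->coin: now key:Bob, coin:Oscar). State: coin:Oscar, key:Bob, wallet:Dave
Event 11 (give coin: Oscar -> Bob). State: coin:Bob, key:Bob, wallet:Dave
Event 12 (give coin: Bob -> Oscar). State: coin:Oscar, key:Bob, wallet:Dave
Event 13 (give wallet: Dave -> Bob). State: coin:Oscar, key:Bob, wallet:Bob
Event 14 (swap key<->coin: now key:Oscar, coin:Bob). State: coin:Bob, key:Oscar, wallet:Bob

Final state: coin:Bob, key:Oscar, wallet:Bob
Dave holds: (nothing).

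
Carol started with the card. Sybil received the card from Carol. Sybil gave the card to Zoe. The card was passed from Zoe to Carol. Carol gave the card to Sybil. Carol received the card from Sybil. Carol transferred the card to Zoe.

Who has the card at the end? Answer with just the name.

Answer: Zoe

Derivation:
Tracking the card through each event:
Start: Carol has the card.
After event 1: Sybil has the card.
After event 2: Zoe has the card.
After event 3: Carol has the card.
After event 4: Sybil has the card.
After event 5: Carol has the card.
After event 6: Zoe has the card.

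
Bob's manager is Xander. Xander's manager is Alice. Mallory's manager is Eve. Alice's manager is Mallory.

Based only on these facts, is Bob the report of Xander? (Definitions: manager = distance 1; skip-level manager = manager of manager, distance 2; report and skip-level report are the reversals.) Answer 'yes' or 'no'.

Reconstructing the manager chain from the given facts:
  Eve -> Mallory -> Alice -> Xander -> Bob
(each arrow means 'manager of the next')
Positions in the chain (0 = top):
  position of Eve: 0
  position of Mallory: 1
  position of Alice: 2
  position of Xander: 3
  position of Bob: 4

Bob is at position 4, Xander is at position 3; signed distance (j - i) = -1.
'report' requires j - i = -1. Actual distance is -1, so the relation HOLDS.

Answer: yes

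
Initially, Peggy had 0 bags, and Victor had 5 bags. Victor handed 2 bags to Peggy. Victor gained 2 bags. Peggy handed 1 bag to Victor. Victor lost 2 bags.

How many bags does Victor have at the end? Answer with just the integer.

Tracking counts step by step:
Start: Peggy=0, Victor=5
Event 1 (Victor -> Peggy, 2): Victor: 5 -> 3, Peggy: 0 -> 2. State: Peggy=2, Victor=3
Event 2 (Victor +2): Victor: 3 -> 5. State: Peggy=2, Victor=5
Event 3 (Peggy -> Victor, 1): Peggy: 2 -> 1, Victor: 5 -> 6. State: Peggy=1, Victor=6
Event 4 (Victor -2): Victor: 6 -> 4. State: Peggy=1, Victor=4

Victor's final count: 4

Answer: 4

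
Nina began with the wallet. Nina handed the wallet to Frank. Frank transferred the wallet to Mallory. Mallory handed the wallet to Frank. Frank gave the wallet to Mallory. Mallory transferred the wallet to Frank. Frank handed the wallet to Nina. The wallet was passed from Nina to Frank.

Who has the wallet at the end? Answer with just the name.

Answer: Frank

Derivation:
Tracking the wallet through each event:
Start: Nina has the wallet.
After event 1: Frank has the wallet.
After event 2: Mallory has the wallet.
After event 3: Frank has the wallet.
After event 4: Mallory has the wallet.
After event 5: Frank has the wallet.
After event 6: Nina has the wallet.
After event 7: Frank has the wallet.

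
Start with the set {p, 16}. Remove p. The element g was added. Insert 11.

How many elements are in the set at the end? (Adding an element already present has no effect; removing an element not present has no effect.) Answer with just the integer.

Tracking the set through each operation:
Start: {16, p}
Event 1 (remove p): removed. Set: {16}
Event 2 (add g): added. Set: {16, g}
Event 3 (add 11): added. Set: {11, 16, g}

Final set: {11, 16, g} (size 3)

Answer: 3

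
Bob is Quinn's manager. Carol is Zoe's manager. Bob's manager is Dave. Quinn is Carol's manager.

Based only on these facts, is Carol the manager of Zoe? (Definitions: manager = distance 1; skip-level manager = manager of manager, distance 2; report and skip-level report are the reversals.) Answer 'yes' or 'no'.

Reconstructing the manager chain from the given facts:
  Dave -> Bob -> Quinn -> Carol -> Zoe
(each arrow means 'manager of the next')
Positions in the chain (0 = top):
  position of Dave: 0
  position of Bob: 1
  position of Quinn: 2
  position of Carol: 3
  position of Zoe: 4

Carol is at position 3, Zoe is at position 4; signed distance (j - i) = 1.
'manager' requires j - i = 1. Actual distance is 1, so the relation HOLDS.

Answer: yes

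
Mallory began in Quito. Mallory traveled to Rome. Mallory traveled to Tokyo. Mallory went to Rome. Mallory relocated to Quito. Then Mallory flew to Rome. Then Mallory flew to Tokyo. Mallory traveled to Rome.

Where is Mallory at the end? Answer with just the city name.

Answer: Rome

Derivation:
Tracking Mallory's location:
Start: Mallory is in Quito.
After move 1: Quito -> Rome. Mallory is in Rome.
After move 2: Rome -> Tokyo. Mallory is in Tokyo.
After move 3: Tokyo -> Rome. Mallory is in Rome.
After move 4: Rome -> Quito. Mallory is in Quito.
After move 5: Quito -> Rome. Mallory is in Rome.
After move 6: Rome -> Tokyo. Mallory is in Tokyo.
After move 7: Tokyo -> Rome. Mallory is in Rome.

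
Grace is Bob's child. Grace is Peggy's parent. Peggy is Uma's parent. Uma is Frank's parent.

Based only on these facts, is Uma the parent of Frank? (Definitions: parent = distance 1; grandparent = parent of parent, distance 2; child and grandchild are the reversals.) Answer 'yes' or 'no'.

Reconstructing the parent chain from the given facts:
  Bob -> Grace -> Peggy -> Uma -> Frank
(each arrow means 'parent of the next')
Positions in the chain (0 = top):
  position of Bob: 0
  position of Grace: 1
  position of Peggy: 2
  position of Uma: 3
  position of Frank: 4

Uma is at position 3, Frank is at position 4; signed distance (j - i) = 1.
'parent' requires j - i = 1. Actual distance is 1, so the relation HOLDS.

Answer: yes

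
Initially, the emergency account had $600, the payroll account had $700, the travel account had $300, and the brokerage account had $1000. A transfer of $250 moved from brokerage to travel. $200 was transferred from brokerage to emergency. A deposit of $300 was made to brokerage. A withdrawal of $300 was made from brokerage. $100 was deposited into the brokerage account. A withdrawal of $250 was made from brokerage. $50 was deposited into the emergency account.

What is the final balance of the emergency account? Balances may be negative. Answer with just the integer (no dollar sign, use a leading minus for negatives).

Answer: 850

Derivation:
Tracking account balances step by step:
Start: emergency=600, payroll=700, travel=300, brokerage=1000
Event 1 (transfer 250 brokerage -> travel): brokerage: 1000 - 250 = 750, travel: 300 + 250 = 550. Balances: emergency=600, payroll=700, travel=550, brokerage=750
Event 2 (transfer 200 brokerage -> emergency): brokerage: 750 - 200 = 550, emergency: 600 + 200 = 800. Balances: emergency=800, payroll=700, travel=550, brokerage=550
Event 3 (deposit 300 to brokerage): brokerage: 550 + 300 = 850. Balances: emergency=800, payroll=700, travel=550, brokerage=850
Event 4 (withdraw 300 from brokerage): brokerage: 850 - 300 = 550. Balances: emergency=800, payroll=700, travel=550, brokerage=550
Event 5 (deposit 100 to brokerage): brokerage: 550 + 100 = 650. Balances: emergency=800, payroll=700, travel=550, brokerage=650
Event 6 (withdraw 250 from brokerage): brokerage: 650 - 250 = 400. Balances: emergency=800, payroll=700, travel=550, brokerage=400
Event 7 (deposit 50 to emergency): emergency: 800 + 50 = 850. Balances: emergency=850, payroll=700, travel=550, brokerage=400

Final balance of emergency: 850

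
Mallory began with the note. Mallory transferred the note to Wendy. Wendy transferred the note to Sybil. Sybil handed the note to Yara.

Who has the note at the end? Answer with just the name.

Answer: Yara

Derivation:
Tracking the note through each event:
Start: Mallory has the note.
After event 1: Wendy has the note.
After event 2: Sybil has the note.
After event 3: Yara has the note.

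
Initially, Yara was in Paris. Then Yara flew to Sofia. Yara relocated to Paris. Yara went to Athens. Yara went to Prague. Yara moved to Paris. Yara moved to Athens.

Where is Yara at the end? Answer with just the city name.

Answer: Athens

Derivation:
Tracking Yara's location:
Start: Yara is in Paris.
After move 1: Paris -> Sofia. Yara is in Sofia.
After move 2: Sofia -> Paris. Yara is in Paris.
After move 3: Paris -> Athens. Yara is in Athens.
After move 4: Athens -> Prague. Yara is in Prague.
After move 5: Prague -> Paris. Yara is in Paris.
After move 6: Paris -> Athens. Yara is in Athens.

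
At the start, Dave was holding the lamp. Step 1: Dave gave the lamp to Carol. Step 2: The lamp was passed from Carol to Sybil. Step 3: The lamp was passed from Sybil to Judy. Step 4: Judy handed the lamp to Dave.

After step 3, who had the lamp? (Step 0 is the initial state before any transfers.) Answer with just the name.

Answer: Judy

Derivation:
Tracking the lamp holder through step 3:
After step 0 (start): Dave
After step 1: Carol
After step 2: Sybil
After step 3: Judy

At step 3, the holder is Judy.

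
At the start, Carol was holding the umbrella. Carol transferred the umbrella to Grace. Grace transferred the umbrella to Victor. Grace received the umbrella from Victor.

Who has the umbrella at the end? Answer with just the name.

Tracking the umbrella through each event:
Start: Carol has the umbrella.
After event 1: Grace has the umbrella.
After event 2: Victor has the umbrella.
After event 3: Grace has the umbrella.

Answer: Grace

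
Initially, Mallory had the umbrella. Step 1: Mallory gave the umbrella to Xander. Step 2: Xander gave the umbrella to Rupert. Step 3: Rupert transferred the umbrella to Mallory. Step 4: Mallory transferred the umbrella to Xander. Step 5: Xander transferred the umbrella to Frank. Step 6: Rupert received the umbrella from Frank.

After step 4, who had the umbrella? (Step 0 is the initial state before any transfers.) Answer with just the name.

Answer: Xander

Derivation:
Tracking the umbrella holder through step 4:
After step 0 (start): Mallory
After step 1: Xander
After step 2: Rupert
After step 3: Mallory
After step 4: Xander

At step 4, the holder is Xander.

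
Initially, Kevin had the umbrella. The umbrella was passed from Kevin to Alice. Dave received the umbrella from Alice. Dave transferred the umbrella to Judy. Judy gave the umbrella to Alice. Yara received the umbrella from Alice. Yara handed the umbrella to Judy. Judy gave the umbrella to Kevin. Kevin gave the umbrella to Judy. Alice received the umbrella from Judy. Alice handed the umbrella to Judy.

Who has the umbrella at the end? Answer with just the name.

Answer: Judy

Derivation:
Tracking the umbrella through each event:
Start: Kevin has the umbrella.
After event 1: Alice has the umbrella.
After event 2: Dave has the umbrella.
After event 3: Judy has the umbrella.
After event 4: Alice has the umbrella.
After event 5: Yara has the umbrella.
After event 6: Judy has the umbrella.
After event 7: Kevin has the umbrella.
After event 8: Judy has the umbrella.
After event 9: Alice has the umbrella.
After event 10: Judy has the umbrella.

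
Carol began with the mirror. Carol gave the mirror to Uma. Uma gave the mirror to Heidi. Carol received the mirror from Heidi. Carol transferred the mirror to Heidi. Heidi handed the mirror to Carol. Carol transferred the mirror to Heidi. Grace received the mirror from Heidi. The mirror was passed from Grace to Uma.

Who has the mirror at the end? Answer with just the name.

Tracking the mirror through each event:
Start: Carol has the mirror.
After event 1: Uma has the mirror.
After event 2: Heidi has the mirror.
After event 3: Carol has the mirror.
After event 4: Heidi has the mirror.
After event 5: Carol has the mirror.
After event 6: Heidi has the mirror.
After event 7: Grace has the mirror.
After event 8: Uma has the mirror.

Answer: Uma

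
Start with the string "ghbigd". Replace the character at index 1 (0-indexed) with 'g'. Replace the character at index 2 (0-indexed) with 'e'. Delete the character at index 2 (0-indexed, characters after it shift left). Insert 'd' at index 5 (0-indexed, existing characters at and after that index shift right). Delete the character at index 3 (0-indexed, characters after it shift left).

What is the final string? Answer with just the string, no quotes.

Applying each edit step by step:
Start: "ghbigd"
Op 1 (replace idx 1: 'h' -> 'g'): "ghbigd" -> "ggbigd"
Op 2 (replace idx 2: 'b' -> 'e'): "ggbigd" -> "ggeigd"
Op 3 (delete idx 2 = 'e'): "ggeigd" -> "ggigd"
Op 4 (insert 'd' at idx 5): "ggigd" -> "ggigdd"
Op 5 (delete idx 3 = 'g'): "ggigdd" -> "ggidd"

Answer: ggidd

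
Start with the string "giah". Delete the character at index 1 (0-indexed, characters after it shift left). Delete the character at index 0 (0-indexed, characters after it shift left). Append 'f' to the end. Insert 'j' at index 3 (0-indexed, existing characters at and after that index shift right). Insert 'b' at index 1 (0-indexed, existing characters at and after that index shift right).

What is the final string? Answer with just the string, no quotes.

Answer: abhfj

Derivation:
Applying each edit step by step:
Start: "giah"
Op 1 (delete idx 1 = 'i'): "giah" -> "gah"
Op 2 (delete idx 0 = 'g'): "gah" -> "ah"
Op 3 (append 'f'): "ah" -> "ahf"
Op 4 (insert 'j' at idx 3): "ahf" -> "ahfj"
Op 5 (insert 'b' at idx 1): "ahfj" -> "abhfj"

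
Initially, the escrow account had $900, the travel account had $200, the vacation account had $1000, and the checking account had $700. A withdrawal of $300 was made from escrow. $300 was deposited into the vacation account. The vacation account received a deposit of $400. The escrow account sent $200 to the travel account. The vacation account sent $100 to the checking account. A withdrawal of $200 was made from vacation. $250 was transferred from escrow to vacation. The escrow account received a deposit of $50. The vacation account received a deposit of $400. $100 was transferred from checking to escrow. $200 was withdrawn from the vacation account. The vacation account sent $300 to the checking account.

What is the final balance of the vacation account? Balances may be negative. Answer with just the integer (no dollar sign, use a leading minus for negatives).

Answer: 1550

Derivation:
Tracking account balances step by step:
Start: escrow=900, travel=200, vacation=1000, checking=700
Event 1 (withdraw 300 from escrow): escrow: 900 - 300 = 600. Balances: escrow=600, travel=200, vacation=1000, checking=700
Event 2 (deposit 300 to vacation): vacation: 1000 + 300 = 1300. Balances: escrow=600, travel=200, vacation=1300, checking=700
Event 3 (deposit 400 to vacation): vacation: 1300 + 400 = 1700. Balances: escrow=600, travel=200, vacation=1700, checking=700
Event 4 (transfer 200 escrow -> travel): escrow: 600 - 200 = 400, travel: 200 + 200 = 400. Balances: escrow=400, travel=400, vacation=1700, checking=700
Event 5 (transfer 100 vacation -> checking): vacation: 1700 - 100 = 1600, checking: 700 + 100 = 800. Balances: escrow=400, travel=400, vacation=1600, checking=800
Event 6 (withdraw 200 from vacation): vacation: 1600 - 200 = 1400. Balances: escrow=400, travel=400, vacation=1400, checking=800
Event 7 (transfer 250 escrow -> vacation): escrow: 400 - 250 = 150, vacation: 1400 + 250 = 1650. Balances: escrow=150, travel=400, vacation=1650, checking=800
Event 8 (deposit 50 to escrow): escrow: 150 + 50 = 200. Balances: escrow=200, travel=400, vacation=1650, checking=800
Event 9 (deposit 400 to vacation): vacation: 1650 + 400 = 2050. Balances: escrow=200, travel=400, vacation=2050, checking=800
Event 10 (transfer 100 checking -> escrow): checking: 800 - 100 = 700, escrow: 200 + 100 = 300. Balances: escrow=300, travel=400, vacation=2050, checking=700
Event 11 (withdraw 200 from vacation): vacation: 2050 - 200 = 1850. Balances: escrow=300, travel=400, vacation=1850, checking=700
Event 12 (transfer 300 vacation -> checking): vacation: 1850 - 300 = 1550, checking: 700 + 300 = 1000. Balances: escrow=300, travel=400, vacation=1550, checking=1000

Final balance of vacation: 1550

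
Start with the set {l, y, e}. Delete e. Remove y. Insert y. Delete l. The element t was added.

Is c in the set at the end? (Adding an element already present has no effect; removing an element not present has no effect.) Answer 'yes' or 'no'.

Tracking the set through each operation:
Start: {e, l, y}
Event 1 (remove e): removed. Set: {l, y}
Event 2 (remove y): removed. Set: {l}
Event 3 (add y): added. Set: {l, y}
Event 4 (remove l): removed. Set: {y}
Event 5 (add t): added. Set: {t, y}

Final set: {t, y} (size 2)
c is NOT in the final set.

Answer: no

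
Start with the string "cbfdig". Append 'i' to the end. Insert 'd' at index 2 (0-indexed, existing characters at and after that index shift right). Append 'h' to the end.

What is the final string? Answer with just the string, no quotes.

Answer: cbdfdigih

Derivation:
Applying each edit step by step:
Start: "cbfdig"
Op 1 (append 'i'): "cbfdig" -> "cbfdigi"
Op 2 (insert 'd' at idx 2): "cbfdigi" -> "cbdfdigi"
Op 3 (append 'h'): "cbdfdigi" -> "cbdfdigih"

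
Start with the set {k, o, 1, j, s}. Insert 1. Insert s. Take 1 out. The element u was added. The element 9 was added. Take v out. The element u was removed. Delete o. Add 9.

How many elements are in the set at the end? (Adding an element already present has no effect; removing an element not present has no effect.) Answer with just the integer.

Answer: 4

Derivation:
Tracking the set through each operation:
Start: {1, j, k, o, s}
Event 1 (add 1): already present, no change. Set: {1, j, k, o, s}
Event 2 (add s): already present, no change. Set: {1, j, k, o, s}
Event 3 (remove 1): removed. Set: {j, k, o, s}
Event 4 (add u): added. Set: {j, k, o, s, u}
Event 5 (add 9): added. Set: {9, j, k, o, s, u}
Event 6 (remove v): not present, no change. Set: {9, j, k, o, s, u}
Event 7 (remove u): removed. Set: {9, j, k, o, s}
Event 8 (remove o): removed. Set: {9, j, k, s}
Event 9 (add 9): already present, no change. Set: {9, j, k, s}

Final set: {9, j, k, s} (size 4)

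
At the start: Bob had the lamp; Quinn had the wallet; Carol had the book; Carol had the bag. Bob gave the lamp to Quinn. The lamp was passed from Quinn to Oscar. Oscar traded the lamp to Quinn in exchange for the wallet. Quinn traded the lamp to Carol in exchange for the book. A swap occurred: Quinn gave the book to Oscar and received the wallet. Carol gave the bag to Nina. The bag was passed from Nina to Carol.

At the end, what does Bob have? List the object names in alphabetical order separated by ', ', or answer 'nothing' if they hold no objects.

Tracking all object holders:
Start: lamp:Bob, wallet:Quinn, book:Carol, bag:Carol
Event 1 (give lamp: Bob -> Quinn). State: lamp:Quinn, wallet:Quinn, book:Carol, bag:Carol
Event 2 (give lamp: Quinn -> Oscar). State: lamp:Oscar, wallet:Quinn, book:Carol, bag:Carol
Event 3 (swap lamp<->wallet: now lamp:Quinn, wallet:Oscar). State: lamp:Quinn, wallet:Oscar, book:Carol, bag:Carol
Event 4 (swap lamp<->book: now lamp:Carol, book:Quinn). State: lamp:Carol, wallet:Oscar, book:Quinn, bag:Carol
Event 5 (swap book<->wallet: now book:Oscar, wallet:Quinn). State: lamp:Carol, wallet:Quinn, book:Oscar, bag:Carol
Event 6 (give bag: Carol -> Nina). State: lamp:Carol, wallet:Quinn, book:Oscar, bag:Nina
Event 7 (give bag: Nina -> Carol). State: lamp:Carol, wallet:Quinn, book:Oscar, bag:Carol

Final state: lamp:Carol, wallet:Quinn, book:Oscar, bag:Carol
Bob holds: (nothing).

Answer: nothing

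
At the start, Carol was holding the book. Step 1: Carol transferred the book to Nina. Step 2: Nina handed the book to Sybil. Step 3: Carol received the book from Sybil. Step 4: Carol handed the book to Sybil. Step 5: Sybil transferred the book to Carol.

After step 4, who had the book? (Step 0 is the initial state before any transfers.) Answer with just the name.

Answer: Sybil

Derivation:
Tracking the book holder through step 4:
After step 0 (start): Carol
After step 1: Nina
After step 2: Sybil
After step 3: Carol
After step 4: Sybil

At step 4, the holder is Sybil.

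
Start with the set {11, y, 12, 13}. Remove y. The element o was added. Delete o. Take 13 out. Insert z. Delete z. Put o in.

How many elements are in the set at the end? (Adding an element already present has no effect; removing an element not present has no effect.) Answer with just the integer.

Tracking the set through each operation:
Start: {11, 12, 13, y}
Event 1 (remove y): removed. Set: {11, 12, 13}
Event 2 (add o): added. Set: {11, 12, 13, o}
Event 3 (remove o): removed. Set: {11, 12, 13}
Event 4 (remove 13): removed. Set: {11, 12}
Event 5 (add z): added. Set: {11, 12, z}
Event 6 (remove z): removed. Set: {11, 12}
Event 7 (add o): added. Set: {11, 12, o}

Final set: {11, 12, o} (size 3)

Answer: 3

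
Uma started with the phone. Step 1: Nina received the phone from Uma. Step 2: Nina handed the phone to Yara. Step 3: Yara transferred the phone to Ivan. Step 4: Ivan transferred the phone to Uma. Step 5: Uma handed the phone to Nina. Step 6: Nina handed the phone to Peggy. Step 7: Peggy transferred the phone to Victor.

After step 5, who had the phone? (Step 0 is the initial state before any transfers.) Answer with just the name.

Tracking the phone holder through step 5:
After step 0 (start): Uma
After step 1: Nina
After step 2: Yara
After step 3: Ivan
After step 4: Uma
After step 5: Nina

At step 5, the holder is Nina.

Answer: Nina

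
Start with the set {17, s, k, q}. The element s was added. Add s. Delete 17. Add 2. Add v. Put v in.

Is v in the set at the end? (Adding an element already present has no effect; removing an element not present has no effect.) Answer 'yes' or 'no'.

Answer: yes

Derivation:
Tracking the set through each operation:
Start: {17, k, q, s}
Event 1 (add s): already present, no change. Set: {17, k, q, s}
Event 2 (add s): already present, no change. Set: {17, k, q, s}
Event 3 (remove 17): removed. Set: {k, q, s}
Event 4 (add 2): added. Set: {2, k, q, s}
Event 5 (add v): added. Set: {2, k, q, s, v}
Event 6 (add v): already present, no change. Set: {2, k, q, s, v}

Final set: {2, k, q, s, v} (size 5)
v is in the final set.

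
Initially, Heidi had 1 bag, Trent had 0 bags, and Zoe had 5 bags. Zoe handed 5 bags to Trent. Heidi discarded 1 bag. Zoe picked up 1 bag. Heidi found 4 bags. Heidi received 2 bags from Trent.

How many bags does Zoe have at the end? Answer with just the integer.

Answer: 1

Derivation:
Tracking counts step by step:
Start: Heidi=1, Trent=0, Zoe=5
Event 1 (Zoe -> Trent, 5): Zoe: 5 -> 0, Trent: 0 -> 5. State: Heidi=1, Trent=5, Zoe=0
Event 2 (Heidi -1): Heidi: 1 -> 0. State: Heidi=0, Trent=5, Zoe=0
Event 3 (Zoe +1): Zoe: 0 -> 1. State: Heidi=0, Trent=5, Zoe=1
Event 4 (Heidi +4): Heidi: 0 -> 4. State: Heidi=4, Trent=5, Zoe=1
Event 5 (Trent -> Heidi, 2): Trent: 5 -> 3, Heidi: 4 -> 6. State: Heidi=6, Trent=3, Zoe=1

Zoe's final count: 1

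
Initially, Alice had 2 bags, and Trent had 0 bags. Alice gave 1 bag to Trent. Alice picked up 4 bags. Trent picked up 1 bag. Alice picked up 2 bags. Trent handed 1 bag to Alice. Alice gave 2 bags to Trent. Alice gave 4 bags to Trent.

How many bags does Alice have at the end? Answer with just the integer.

Answer: 2

Derivation:
Tracking counts step by step:
Start: Alice=2, Trent=0
Event 1 (Alice -> Trent, 1): Alice: 2 -> 1, Trent: 0 -> 1. State: Alice=1, Trent=1
Event 2 (Alice +4): Alice: 1 -> 5. State: Alice=5, Trent=1
Event 3 (Trent +1): Trent: 1 -> 2. State: Alice=5, Trent=2
Event 4 (Alice +2): Alice: 5 -> 7. State: Alice=7, Trent=2
Event 5 (Trent -> Alice, 1): Trent: 2 -> 1, Alice: 7 -> 8. State: Alice=8, Trent=1
Event 6 (Alice -> Trent, 2): Alice: 8 -> 6, Trent: 1 -> 3. State: Alice=6, Trent=3
Event 7 (Alice -> Trent, 4): Alice: 6 -> 2, Trent: 3 -> 7. State: Alice=2, Trent=7

Alice's final count: 2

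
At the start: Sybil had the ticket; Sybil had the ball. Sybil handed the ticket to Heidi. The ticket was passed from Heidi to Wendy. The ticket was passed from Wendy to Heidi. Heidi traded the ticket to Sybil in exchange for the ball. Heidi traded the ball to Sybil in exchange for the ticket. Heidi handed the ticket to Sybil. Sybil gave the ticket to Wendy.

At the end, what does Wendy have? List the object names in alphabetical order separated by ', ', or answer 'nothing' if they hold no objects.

Answer: ticket

Derivation:
Tracking all object holders:
Start: ticket:Sybil, ball:Sybil
Event 1 (give ticket: Sybil -> Heidi). State: ticket:Heidi, ball:Sybil
Event 2 (give ticket: Heidi -> Wendy). State: ticket:Wendy, ball:Sybil
Event 3 (give ticket: Wendy -> Heidi). State: ticket:Heidi, ball:Sybil
Event 4 (swap ticket<->ball: now ticket:Sybil, ball:Heidi). State: ticket:Sybil, ball:Heidi
Event 5 (swap ball<->ticket: now ball:Sybil, ticket:Heidi). State: ticket:Heidi, ball:Sybil
Event 6 (give ticket: Heidi -> Sybil). State: ticket:Sybil, ball:Sybil
Event 7 (give ticket: Sybil -> Wendy). State: ticket:Wendy, ball:Sybil

Final state: ticket:Wendy, ball:Sybil
Wendy holds: ticket.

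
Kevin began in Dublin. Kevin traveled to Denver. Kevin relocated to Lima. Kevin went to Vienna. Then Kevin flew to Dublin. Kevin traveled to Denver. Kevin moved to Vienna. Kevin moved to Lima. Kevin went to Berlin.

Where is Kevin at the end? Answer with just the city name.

Tracking Kevin's location:
Start: Kevin is in Dublin.
After move 1: Dublin -> Denver. Kevin is in Denver.
After move 2: Denver -> Lima. Kevin is in Lima.
After move 3: Lima -> Vienna. Kevin is in Vienna.
After move 4: Vienna -> Dublin. Kevin is in Dublin.
After move 5: Dublin -> Denver. Kevin is in Denver.
After move 6: Denver -> Vienna. Kevin is in Vienna.
After move 7: Vienna -> Lima. Kevin is in Lima.
After move 8: Lima -> Berlin. Kevin is in Berlin.

Answer: Berlin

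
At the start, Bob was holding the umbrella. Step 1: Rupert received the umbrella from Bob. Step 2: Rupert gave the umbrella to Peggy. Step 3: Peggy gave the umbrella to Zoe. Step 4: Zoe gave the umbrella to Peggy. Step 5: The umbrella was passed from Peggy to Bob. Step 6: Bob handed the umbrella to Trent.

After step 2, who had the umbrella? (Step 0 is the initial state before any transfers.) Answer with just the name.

Tracking the umbrella holder through step 2:
After step 0 (start): Bob
After step 1: Rupert
After step 2: Peggy

At step 2, the holder is Peggy.

Answer: Peggy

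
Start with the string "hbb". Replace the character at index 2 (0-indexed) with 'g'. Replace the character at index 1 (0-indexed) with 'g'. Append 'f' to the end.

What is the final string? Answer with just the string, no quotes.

Answer: hggf

Derivation:
Applying each edit step by step:
Start: "hbb"
Op 1 (replace idx 2: 'b' -> 'g'): "hbb" -> "hbg"
Op 2 (replace idx 1: 'b' -> 'g'): "hbg" -> "hgg"
Op 3 (append 'f'): "hgg" -> "hggf"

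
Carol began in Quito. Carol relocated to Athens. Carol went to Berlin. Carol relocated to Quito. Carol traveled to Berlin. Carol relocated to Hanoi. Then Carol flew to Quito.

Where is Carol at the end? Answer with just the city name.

Tracking Carol's location:
Start: Carol is in Quito.
After move 1: Quito -> Athens. Carol is in Athens.
After move 2: Athens -> Berlin. Carol is in Berlin.
After move 3: Berlin -> Quito. Carol is in Quito.
After move 4: Quito -> Berlin. Carol is in Berlin.
After move 5: Berlin -> Hanoi. Carol is in Hanoi.
After move 6: Hanoi -> Quito. Carol is in Quito.

Answer: Quito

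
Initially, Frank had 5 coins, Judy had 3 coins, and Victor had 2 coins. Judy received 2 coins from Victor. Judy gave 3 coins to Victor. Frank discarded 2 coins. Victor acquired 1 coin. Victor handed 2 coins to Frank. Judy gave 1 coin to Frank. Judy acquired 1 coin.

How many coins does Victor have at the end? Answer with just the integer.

Tracking counts step by step:
Start: Frank=5, Judy=3, Victor=2
Event 1 (Victor -> Judy, 2): Victor: 2 -> 0, Judy: 3 -> 5. State: Frank=5, Judy=5, Victor=0
Event 2 (Judy -> Victor, 3): Judy: 5 -> 2, Victor: 0 -> 3. State: Frank=5, Judy=2, Victor=3
Event 3 (Frank -2): Frank: 5 -> 3. State: Frank=3, Judy=2, Victor=3
Event 4 (Victor +1): Victor: 3 -> 4. State: Frank=3, Judy=2, Victor=4
Event 5 (Victor -> Frank, 2): Victor: 4 -> 2, Frank: 3 -> 5. State: Frank=5, Judy=2, Victor=2
Event 6 (Judy -> Frank, 1): Judy: 2 -> 1, Frank: 5 -> 6. State: Frank=6, Judy=1, Victor=2
Event 7 (Judy +1): Judy: 1 -> 2. State: Frank=6, Judy=2, Victor=2

Victor's final count: 2

Answer: 2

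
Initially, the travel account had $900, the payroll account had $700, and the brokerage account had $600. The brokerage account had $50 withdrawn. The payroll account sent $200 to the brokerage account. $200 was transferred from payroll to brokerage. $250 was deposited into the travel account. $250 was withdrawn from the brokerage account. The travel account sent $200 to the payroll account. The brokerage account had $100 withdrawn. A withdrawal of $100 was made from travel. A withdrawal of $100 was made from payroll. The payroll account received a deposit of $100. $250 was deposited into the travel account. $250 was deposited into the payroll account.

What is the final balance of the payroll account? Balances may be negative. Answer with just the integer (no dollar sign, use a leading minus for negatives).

Answer: 750

Derivation:
Tracking account balances step by step:
Start: travel=900, payroll=700, brokerage=600
Event 1 (withdraw 50 from brokerage): brokerage: 600 - 50 = 550. Balances: travel=900, payroll=700, brokerage=550
Event 2 (transfer 200 payroll -> brokerage): payroll: 700 - 200 = 500, brokerage: 550 + 200 = 750. Balances: travel=900, payroll=500, brokerage=750
Event 3 (transfer 200 payroll -> brokerage): payroll: 500 - 200 = 300, brokerage: 750 + 200 = 950. Balances: travel=900, payroll=300, brokerage=950
Event 4 (deposit 250 to travel): travel: 900 + 250 = 1150. Balances: travel=1150, payroll=300, brokerage=950
Event 5 (withdraw 250 from brokerage): brokerage: 950 - 250 = 700. Balances: travel=1150, payroll=300, brokerage=700
Event 6 (transfer 200 travel -> payroll): travel: 1150 - 200 = 950, payroll: 300 + 200 = 500. Balances: travel=950, payroll=500, brokerage=700
Event 7 (withdraw 100 from brokerage): brokerage: 700 - 100 = 600. Balances: travel=950, payroll=500, brokerage=600
Event 8 (withdraw 100 from travel): travel: 950 - 100 = 850. Balances: travel=850, payroll=500, brokerage=600
Event 9 (withdraw 100 from payroll): payroll: 500 - 100 = 400. Balances: travel=850, payroll=400, brokerage=600
Event 10 (deposit 100 to payroll): payroll: 400 + 100 = 500. Balances: travel=850, payroll=500, brokerage=600
Event 11 (deposit 250 to travel): travel: 850 + 250 = 1100. Balances: travel=1100, payroll=500, brokerage=600
Event 12 (deposit 250 to payroll): payroll: 500 + 250 = 750. Balances: travel=1100, payroll=750, brokerage=600

Final balance of payroll: 750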